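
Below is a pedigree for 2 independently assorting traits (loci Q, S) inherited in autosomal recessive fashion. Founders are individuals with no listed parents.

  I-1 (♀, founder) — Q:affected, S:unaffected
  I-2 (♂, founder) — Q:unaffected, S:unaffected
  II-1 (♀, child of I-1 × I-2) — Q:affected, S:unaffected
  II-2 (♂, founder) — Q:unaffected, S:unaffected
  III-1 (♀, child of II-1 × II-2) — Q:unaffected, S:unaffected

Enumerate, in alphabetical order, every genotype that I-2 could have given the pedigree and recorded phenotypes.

Q/I-1 aff ·: qq
Q/I-2 un ·: Qq
Q/II-1 aff I-1×I-2: qq
Q/II-2 un ·: QQ|Qq
Q/III-1 un II-1×II-2: Qq
⇒ Q over [I-1,I-2,II-1,II-2,III-1]: 2 consistent
S/I-1 un ·: SS|Ss
S/I-2 un ·: SS|Ss
S/II-1 un I-1×I-2: SS|Ss
S/II-2 un ·: SS|Ss
S/III-1 un II-1×II-2: SS|Ss
⇒ S over [I-1,I-2,II-1,II-2,III-1]: 24 consistent

I-2 ∈ {Qq SS, Qq Ss}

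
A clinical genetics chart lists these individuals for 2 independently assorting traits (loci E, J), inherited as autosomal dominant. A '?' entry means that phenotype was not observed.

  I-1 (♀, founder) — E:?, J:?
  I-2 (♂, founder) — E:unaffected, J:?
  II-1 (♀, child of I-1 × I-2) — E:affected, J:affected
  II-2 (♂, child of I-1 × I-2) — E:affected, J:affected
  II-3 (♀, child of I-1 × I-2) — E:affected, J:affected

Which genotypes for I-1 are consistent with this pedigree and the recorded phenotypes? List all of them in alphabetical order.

E/I-1 ? ·: Ee|EE
E/I-2 un ·: ee
E/II-1 aff I-1×I-2: Ee
E/II-2 aff I-1×I-2: Ee
E/II-3 aff I-1×I-2: Ee
⇒ E over [I-1,I-2,II-1,II-2,II-3]: 2 consistent
J/I-1 ? ·: jj|Jj|JJ
J/I-2 ? ·: jj|Jj|JJ
J/II-1 aff I-1×I-2: Jj|JJ
J/II-2 aff I-1×I-2: Jj|JJ
J/II-3 aff I-1×I-2: Jj|JJ
⇒ J over [I-1,I-2,II-1,II-2,II-3]: 29 consistent

I-1 ∈ {EE JJ, EE Jj, EE jj, Ee JJ, Ee Jj, Ee jj}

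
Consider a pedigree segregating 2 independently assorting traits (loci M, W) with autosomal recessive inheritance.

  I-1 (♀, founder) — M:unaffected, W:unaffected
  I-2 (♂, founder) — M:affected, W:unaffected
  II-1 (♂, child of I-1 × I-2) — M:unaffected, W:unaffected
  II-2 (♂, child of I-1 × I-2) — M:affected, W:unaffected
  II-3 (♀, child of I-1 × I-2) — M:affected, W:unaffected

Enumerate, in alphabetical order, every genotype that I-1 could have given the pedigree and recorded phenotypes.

M/I-1 un ·: Mm
M/I-2 aff ·: mm
M/II-1 un I-1×I-2: Mm
M/II-2 aff I-1×I-2: mm
M/II-3 aff I-1×I-2: mm
⇒ M over [I-1,I-2,II-1,II-2,II-3]: 1 consistent
W/I-1 un ·: WW|Ww
W/I-2 un ·: WW|Ww
W/II-1 un I-1×I-2: WW|Ww
W/II-2 un I-1×I-2: WW|Ww
W/II-3 un I-1×I-2: WW|Ww
⇒ W over [I-1,I-2,II-1,II-2,II-3]: 25 consistent

I-1 ∈ {Mm WW, Mm Ww}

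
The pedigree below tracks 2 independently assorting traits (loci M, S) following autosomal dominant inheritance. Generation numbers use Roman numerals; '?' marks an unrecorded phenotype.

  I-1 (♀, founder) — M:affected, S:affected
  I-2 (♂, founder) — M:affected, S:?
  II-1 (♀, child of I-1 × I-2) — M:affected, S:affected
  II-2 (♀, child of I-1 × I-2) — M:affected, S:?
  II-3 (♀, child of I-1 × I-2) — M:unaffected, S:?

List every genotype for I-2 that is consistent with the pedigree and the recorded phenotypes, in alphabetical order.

M/I-1 aff ·: Mm
M/I-2 aff ·: Mm
M/II-1 aff I-1×I-2: Mm|MM
M/II-2 aff I-1×I-2: Mm|MM
M/II-3 un I-1×I-2: mm
⇒ M over [I-1,I-2,II-1,II-2,II-3]: 4 consistent
S/I-1 aff ·: Ss|SS
S/I-2 ? ·: ss|Ss|SS
S/II-1 aff I-1×I-2: Ss|SS
S/II-2 ? I-1×I-2: ss|Ss|SS
S/II-3 ? I-1×I-2: ss|Ss|SS
⇒ S over [I-1,I-2,II-1,II-2,II-3]: 40 consistent

I-2 ∈ {Mm SS, Mm Ss, Mm ss}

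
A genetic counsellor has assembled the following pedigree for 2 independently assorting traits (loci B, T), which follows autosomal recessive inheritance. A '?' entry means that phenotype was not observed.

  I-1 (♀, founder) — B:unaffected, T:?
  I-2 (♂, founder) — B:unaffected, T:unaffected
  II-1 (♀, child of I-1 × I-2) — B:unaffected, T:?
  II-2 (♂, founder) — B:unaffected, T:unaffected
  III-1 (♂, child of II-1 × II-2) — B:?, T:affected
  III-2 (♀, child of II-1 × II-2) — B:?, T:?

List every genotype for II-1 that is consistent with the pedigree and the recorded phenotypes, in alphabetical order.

II-1 ∈ {BB Tt, BB tt, Bb Tt, Bb tt}

B/I-1 un ·: BB|Bb
B/I-2 un ·: BB|Bb
B/II-1 un I-1×I-2: BB|Bb
B/II-2 un ·: BB|Bb
B/III-1 ? II-1×II-2: BB|Bb|bb
B/III-2 ? II-1×II-2: BB|Bb|bb
⇒ B over [I-1,I-2,II-1,II-2,III-1,III-2]: 59 consistent
T/I-1 ? ·: TT|Tt|tt
T/I-2 un ·: TT|Tt
T/II-1 ? I-1×I-2: Tt|tt
T/II-2 un ·: Tt
T/III-1 aff II-1×II-2: tt
T/III-2 ? II-1×II-2: TT|Tt|tt
⇒ T over [I-1,I-2,II-1,II-2,III-1,III-2]: 19 consistent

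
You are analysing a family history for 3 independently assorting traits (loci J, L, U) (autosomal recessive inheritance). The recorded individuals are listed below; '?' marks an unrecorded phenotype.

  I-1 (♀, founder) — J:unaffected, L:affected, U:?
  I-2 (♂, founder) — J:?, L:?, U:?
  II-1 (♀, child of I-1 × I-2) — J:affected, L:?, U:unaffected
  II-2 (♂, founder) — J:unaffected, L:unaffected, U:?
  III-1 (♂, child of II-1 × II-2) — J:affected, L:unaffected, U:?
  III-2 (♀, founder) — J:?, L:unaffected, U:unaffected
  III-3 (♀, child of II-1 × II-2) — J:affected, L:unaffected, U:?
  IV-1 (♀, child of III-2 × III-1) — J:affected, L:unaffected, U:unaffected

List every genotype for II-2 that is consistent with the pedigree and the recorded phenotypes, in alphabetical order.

J/I-1 un ·: Jj
J/I-2 ? ·: Jj|jj
J/II-1 aff I-1×I-2: jj
J/II-2 un ·: Jj
J/III-1 aff II-1×II-2: jj
J/III-2 ? ·: Jj|jj
J/III-3 aff II-1×II-2: jj
J/IV-1 aff III-2×III-1: jj
⇒ J over [I-1,I-2,II-1,II-2,III-1,III-2,III-3,IV-1]: 4 consistent
L/I-1 aff ·: ll
L/I-2 ? ·: LL|Ll|ll
L/II-1 ? I-1×I-2: Ll|ll
L/II-2 un ·: LL|Ll
L/III-1 un II-1×II-2: LL|Ll
L/III-2 un ·: LL|Ll
L/III-3 un II-1×II-2: LL|Ll
L/IV-1 un III-2×III-1: LL|Ll
⇒ L over [I-1,I-2,II-1,II-2,III-1,III-2,III-3,IV-1]: 72 consistent
U/I-1 ? ·: UU|Uu|uu
U/I-2 ? ·: UU|Uu|uu
U/II-1 un I-1×I-2: UU|Uu
U/II-2 ? ·: UU|Uu|uu
U/III-1 ? II-1×II-2: UU|Uu|uu
U/III-2 un ·: UU|Uu
U/III-3 ? II-1×II-2: UU|Uu|uu
U/IV-1 un III-2×III-1: UU|Uu
⇒ U over [I-1,I-2,II-1,II-2,III-1,III-2,III-3,IV-1]: 455 consistent

II-2 ∈ {Jj LL UU, Jj LL Uu, Jj LL uu, Jj Ll UU, Jj Ll Uu, Jj Ll uu}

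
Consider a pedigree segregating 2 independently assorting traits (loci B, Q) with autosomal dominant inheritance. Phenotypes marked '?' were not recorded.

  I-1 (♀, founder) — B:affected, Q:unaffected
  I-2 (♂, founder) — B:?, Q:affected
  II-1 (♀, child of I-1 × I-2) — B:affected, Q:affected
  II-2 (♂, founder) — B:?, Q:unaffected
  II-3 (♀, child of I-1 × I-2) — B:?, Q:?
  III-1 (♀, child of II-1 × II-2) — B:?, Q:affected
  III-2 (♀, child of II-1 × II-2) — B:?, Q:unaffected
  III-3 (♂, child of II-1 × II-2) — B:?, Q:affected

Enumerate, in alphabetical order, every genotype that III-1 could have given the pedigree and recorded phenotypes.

III-1 ∈ {BB Qq, Bb Qq, bb Qq}

B/I-1 aff ·: Bb|BB
B/I-2 ? ·: bb|Bb|BB
B/II-1 aff I-1×I-2: Bb|BB
B/II-2 ? ·: bb|Bb|BB
B/II-3 ? I-1×I-2: bb|Bb|BB
B/III-1 ? II-1×II-2: bb|Bb|BB
B/III-2 ? II-1×II-2: bb|Bb|BB
B/III-3 ? II-1×II-2: bb|Bb|BB
⇒ B over [I-1,I-2,II-1,II-2,II-3,III-1,III-2,III-3]: 510 consistent
Q/I-1 un ·: qq
Q/I-2 aff ·: Qq|QQ
Q/II-1 aff I-1×I-2: Qq
Q/II-2 un ·: qq
Q/II-3 ? I-1×I-2: qq|Qq
Q/III-1 aff II-1×II-2: Qq
Q/III-2 un II-1×II-2: qq
Q/III-3 aff II-1×II-2: Qq
⇒ Q over [I-1,I-2,II-1,II-2,II-3,III-1,III-2,III-3]: 3 consistent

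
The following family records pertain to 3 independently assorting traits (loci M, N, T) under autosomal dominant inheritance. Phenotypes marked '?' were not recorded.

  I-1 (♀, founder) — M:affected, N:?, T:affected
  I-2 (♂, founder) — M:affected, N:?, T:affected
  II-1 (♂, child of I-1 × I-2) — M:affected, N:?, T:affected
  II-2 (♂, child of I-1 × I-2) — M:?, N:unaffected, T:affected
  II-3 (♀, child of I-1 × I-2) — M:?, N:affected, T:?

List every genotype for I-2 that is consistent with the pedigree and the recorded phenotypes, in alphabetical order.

M/I-1 aff ·: Mm|MM
M/I-2 aff ·: Mm|MM
M/II-1 aff I-1×I-2: Mm|MM
M/II-2 ? I-1×I-2: mm|Mm|MM
M/II-3 ? I-1×I-2: mm|Mm|MM
⇒ M over [I-1,I-2,II-1,II-2,II-3]: 35 consistent
N/I-1 ? ·: nn|Nn
N/I-2 ? ·: nn|Nn
N/II-1 ? I-1×I-2: nn|Nn|NN
N/II-2 un I-1×I-2: nn
N/II-3 aff I-1×I-2: Nn|NN
⇒ N over [I-1,I-2,II-1,II-2,II-3]: 10 consistent
T/I-1 aff ·: Tt|TT
T/I-2 aff ·: Tt|TT
T/II-1 aff I-1×I-2: Tt|TT
T/II-2 aff I-1×I-2: Tt|TT
T/II-3 ? I-1×I-2: tt|Tt|TT
⇒ T over [I-1,I-2,II-1,II-2,II-3]: 29 consistent

I-2 ∈ {MM Nn TT, MM Nn Tt, MM nn TT, MM nn Tt, Mm Nn TT, Mm Nn Tt, Mm nn TT, Mm nn Tt}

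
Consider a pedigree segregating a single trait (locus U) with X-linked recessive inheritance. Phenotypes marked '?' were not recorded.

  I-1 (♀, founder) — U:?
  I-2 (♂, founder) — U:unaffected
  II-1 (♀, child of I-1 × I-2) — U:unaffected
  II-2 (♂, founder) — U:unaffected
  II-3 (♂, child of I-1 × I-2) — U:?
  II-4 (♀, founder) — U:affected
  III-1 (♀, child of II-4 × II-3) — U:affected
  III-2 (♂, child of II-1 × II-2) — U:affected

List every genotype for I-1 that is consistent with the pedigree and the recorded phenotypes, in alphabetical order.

U/I-1 ? ·: X^UX^u|X^uX^u
U/I-2 un ·: X^UY
U/II-1 un I-1×I-2: X^UX^u
U/II-2 un ·: X^UY
U/II-3 ? I-1×I-2: X^uY
U/II-4 aff ·: X^uX^u
U/III-1 aff II-4×II-3: X^uX^u
U/III-2 aff II-1×II-2: X^uY
⇒ U over [I-1,I-2,II-1,II-2,II-3,II-4,III-1,III-2]: 2 consistent

I-1 ∈ {X^UX^u, X^uX^u}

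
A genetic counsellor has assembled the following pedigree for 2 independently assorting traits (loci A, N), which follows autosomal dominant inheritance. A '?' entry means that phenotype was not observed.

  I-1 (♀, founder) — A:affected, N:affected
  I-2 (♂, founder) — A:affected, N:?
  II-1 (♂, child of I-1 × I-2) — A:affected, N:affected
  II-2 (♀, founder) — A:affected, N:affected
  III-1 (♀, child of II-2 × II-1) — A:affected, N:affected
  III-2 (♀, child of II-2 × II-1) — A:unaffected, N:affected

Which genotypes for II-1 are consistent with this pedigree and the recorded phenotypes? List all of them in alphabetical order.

A/I-1 aff ·: Aa|AA
A/I-2 aff ·: Aa|AA
A/II-1 aff I-1×I-2: Aa
A/II-2 aff ·: Aa
A/III-1 aff II-2×II-1: Aa|AA
A/III-2 un II-2×II-1: aa
⇒ A over [I-1,I-2,II-1,II-2,III-1,III-2]: 6 consistent
N/I-1 aff ·: Nn|NN
N/I-2 ? ·: nn|Nn|NN
N/II-1 aff I-1×I-2: Nn|NN
N/II-2 aff ·: Nn|NN
N/III-1 aff II-2×II-1: Nn|NN
N/III-2 aff II-2×II-1: Nn|NN
⇒ N over [I-1,I-2,II-1,II-2,III-1,III-2]: 60 consistent

II-1 ∈ {Aa NN, Aa Nn}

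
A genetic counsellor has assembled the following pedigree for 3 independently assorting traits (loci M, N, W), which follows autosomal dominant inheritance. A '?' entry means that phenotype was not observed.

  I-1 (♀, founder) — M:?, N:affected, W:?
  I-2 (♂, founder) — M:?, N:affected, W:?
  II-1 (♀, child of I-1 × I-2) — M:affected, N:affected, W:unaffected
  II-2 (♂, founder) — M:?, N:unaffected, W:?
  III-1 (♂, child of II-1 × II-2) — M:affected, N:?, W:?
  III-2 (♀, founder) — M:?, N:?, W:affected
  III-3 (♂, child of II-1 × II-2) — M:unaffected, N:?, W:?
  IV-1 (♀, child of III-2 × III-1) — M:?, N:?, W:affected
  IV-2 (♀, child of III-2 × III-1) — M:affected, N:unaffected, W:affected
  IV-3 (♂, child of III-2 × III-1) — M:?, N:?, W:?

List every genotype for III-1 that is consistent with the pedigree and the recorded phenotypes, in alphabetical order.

III-1 ∈ {MM Nn Ww, MM Nn ww, MM nn Ww, MM nn ww, Mm Nn Ww, Mm Nn ww, Mm nn Ww, Mm nn ww}

M/I-1 ? ·: mm|Mm|MM
M/I-2 ? ·: mm|Mm|MM
M/II-1 aff I-1×I-2: Mm
M/II-2 ? ·: mm|Mm
M/III-1 aff II-1×II-2: Mm|MM
M/III-2 ? ·: mm|Mm|MM
M/III-3 un II-1×II-2: mm
M/IV-1 ? III-2×III-1: mm|Mm|MM
M/IV-2 aff III-2×III-1: Mm|MM
M/IV-3 ? III-2×III-1: mm|Mm|MM
⇒ M over [I-1,I-2,II-1,II-2,III-1,III-2,III-3,IV-1,IV-2,IV-3]: 490 consistent
N/I-1 aff ·: Nn|NN
N/I-2 aff ·: Nn|NN
N/II-1 aff I-1×I-2: Nn|NN
N/II-2 un ·: nn
N/III-1 ? II-1×II-2: nn|Nn
N/III-2 ? ·: nn|Nn
N/III-3 ? II-1×II-2: nn|Nn
N/IV-1 ? III-2×III-1: nn|Nn|NN
N/IV-2 un III-2×III-1: nn
N/IV-3 ? III-2×III-1: nn|Nn|NN
⇒ N over [I-1,I-2,II-1,II-2,III-1,III-2,III-3,IV-1,IV-2,IV-3]: 160 consistent
W/I-1 ? ·: ww|Ww
W/I-2 ? ·: ww|Ww
W/II-1 un I-1×I-2: ww
W/II-2 ? ·: ww|Ww|WW
W/III-1 ? II-1×II-2: ww|Ww
W/III-2 aff ·: Ww|WW
W/III-3 ? II-1×II-2: ww|Ww
W/IV-1 aff III-2×III-1: Ww|WW
W/IV-2 aff III-2×III-1: Ww|WW
W/IV-3 ? III-2×III-1: ww|Ww|WW
⇒ W over [I-1,I-2,II-1,II-2,III-1,III-2,III-3,IV-1,IV-2,IV-3]: 276 consistent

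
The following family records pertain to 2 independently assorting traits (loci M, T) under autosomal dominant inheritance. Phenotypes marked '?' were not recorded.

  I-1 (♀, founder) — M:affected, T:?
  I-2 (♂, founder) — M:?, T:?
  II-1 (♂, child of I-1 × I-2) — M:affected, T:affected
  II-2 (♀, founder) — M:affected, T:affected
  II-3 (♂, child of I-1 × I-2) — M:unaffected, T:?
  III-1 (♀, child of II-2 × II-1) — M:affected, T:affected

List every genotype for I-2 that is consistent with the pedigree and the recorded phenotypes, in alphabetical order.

I-2 ∈ {Mm TT, Mm Tt, Mm tt, mm TT, mm Tt, mm tt}

M/I-1 aff ·: Mm
M/I-2 ? ·: mm|Mm
M/II-1 aff I-1×I-2: Mm|MM
M/II-2 aff ·: Mm|MM
M/II-3 un I-1×I-2: mm
M/III-1 aff II-2×II-1: Mm|MM
⇒ M over [I-1,I-2,II-1,II-2,II-3,III-1]: 11 consistent
T/I-1 ? ·: tt|Tt|TT
T/I-2 ? ·: tt|Tt|TT
T/II-1 aff I-1×I-2: Tt|TT
T/II-2 aff ·: Tt|TT
T/II-3 ? I-1×I-2: tt|Tt|TT
T/III-1 aff II-2×II-1: Tt|TT
⇒ T over [I-1,I-2,II-1,II-2,II-3,III-1]: 76 consistent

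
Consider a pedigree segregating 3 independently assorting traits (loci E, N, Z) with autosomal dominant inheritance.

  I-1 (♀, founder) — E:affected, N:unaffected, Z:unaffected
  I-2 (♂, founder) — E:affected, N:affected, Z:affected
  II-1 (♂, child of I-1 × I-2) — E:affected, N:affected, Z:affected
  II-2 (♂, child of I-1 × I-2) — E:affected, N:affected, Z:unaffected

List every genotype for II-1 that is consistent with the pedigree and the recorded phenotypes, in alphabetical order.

II-1 ∈ {EE Nn Zz, Ee Nn Zz}

E/I-1 aff ·: Ee|EE
E/I-2 aff ·: Ee|EE
E/II-1 aff I-1×I-2: Ee|EE
E/II-2 aff I-1×I-2: Ee|EE
⇒ E over [I-1,I-2,II-1,II-2]: 13 consistent
N/I-1 un ·: nn
N/I-2 aff ·: Nn|NN
N/II-1 aff I-1×I-2: Nn
N/II-2 aff I-1×I-2: Nn
⇒ N over [I-1,I-2,II-1,II-2]: 2 consistent
Z/I-1 un ·: zz
Z/I-2 aff ·: Zz
Z/II-1 aff I-1×I-2: Zz
Z/II-2 un I-1×I-2: zz
⇒ Z over [I-1,I-2,II-1,II-2]: 1 consistent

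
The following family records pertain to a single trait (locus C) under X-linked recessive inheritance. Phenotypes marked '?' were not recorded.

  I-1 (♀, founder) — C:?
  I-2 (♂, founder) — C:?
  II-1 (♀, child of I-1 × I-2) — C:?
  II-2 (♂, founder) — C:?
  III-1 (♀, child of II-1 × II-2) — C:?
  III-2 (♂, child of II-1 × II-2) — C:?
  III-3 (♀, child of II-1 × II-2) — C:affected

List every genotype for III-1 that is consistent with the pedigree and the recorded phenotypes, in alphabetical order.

C/I-1 ? ·: X^CX^C|X^CX^c|X^cX^c
C/I-2 ? ·: X^CY|X^cY
C/II-1 ? I-1×I-2: X^CX^c|X^cX^c
C/II-2 ? ·: X^cY
C/III-1 ? II-1×II-2: X^CX^c|X^cX^c
C/III-2 ? II-1×II-2: X^CY|X^cY
C/III-3 aff II-1×II-2: X^cX^c
⇒ C over [I-1,I-2,II-1,II-2,III-1,III-2,III-3]: 18 consistent

III-1 ∈ {X^CX^c, X^cX^c}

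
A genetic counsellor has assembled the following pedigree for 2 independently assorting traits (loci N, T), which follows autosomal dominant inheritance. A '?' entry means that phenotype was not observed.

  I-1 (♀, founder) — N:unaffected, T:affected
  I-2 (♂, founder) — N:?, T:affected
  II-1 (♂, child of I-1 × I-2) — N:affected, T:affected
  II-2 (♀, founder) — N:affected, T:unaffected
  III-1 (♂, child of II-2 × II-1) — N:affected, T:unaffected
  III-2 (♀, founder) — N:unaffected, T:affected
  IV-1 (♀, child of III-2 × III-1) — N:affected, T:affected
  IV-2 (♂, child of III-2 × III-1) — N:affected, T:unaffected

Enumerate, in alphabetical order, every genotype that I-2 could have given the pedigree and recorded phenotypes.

I-2 ∈ {NN TT, NN Tt, Nn TT, Nn Tt}

N/I-1 un ·: nn
N/I-2 ? ·: Nn|NN
N/II-1 aff I-1×I-2: Nn
N/II-2 aff ·: Nn|NN
N/III-1 aff II-2×II-1: Nn|NN
N/III-2 un ·: nn
N/IV-1 aff III-2×III-1: Nn
N/IV-2 aff III-2×III-1: Nn
⇒ N over [I-1,I-2,II-1,II-2,III-1,III-2,IV-1,IV-2]: 8 consistent
T/I-1 aff ·: Tt|TT
T/I-2 aff ·: Tt|TT
T/II-1 aff I-1×I-2: Tt
T/II-2 un ·: tt
T/III-1 un II-2×II-1: tt
T/III-2 aff ·: Tt
T/IV-1 aff III-2×III-1: Tt
T/IV-2 un III-2×III-1: tt
⇒ T over [I-1,I-2,II-1,II-2,III-1,III-2,IV-1,IV-2]: 3 consistent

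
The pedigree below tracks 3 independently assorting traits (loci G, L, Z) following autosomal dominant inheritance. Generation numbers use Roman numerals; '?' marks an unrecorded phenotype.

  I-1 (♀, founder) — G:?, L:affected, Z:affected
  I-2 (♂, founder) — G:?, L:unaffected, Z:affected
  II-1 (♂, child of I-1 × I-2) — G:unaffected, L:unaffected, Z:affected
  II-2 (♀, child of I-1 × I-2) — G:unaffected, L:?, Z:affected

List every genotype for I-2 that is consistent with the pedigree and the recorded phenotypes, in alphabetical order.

I-2 ∈ {Gg ll ZZ, Gg ll Zz, gg ll ZZ, gg ll Zz}

G/I-1 ? ·: gg|Gg
G/I-2 ? ·: gg|Gg
G/II-1 un I-1×I-2: gg
G/II-2 un I-1×I-2: gg
⇒ G over [I-1,I-2,II-1,II-2]: 4 consistent
L/I-1 aff ·: Ll
L/I-2 un ·: ll
L/II-1 un I-1×I-2: ll
L/II-2 ? I-1×I-2: ll|Ll
⇒ L over [I-1,I-2,II-1,II-2]: 2 consistent
Z/I-1 aff ·: Zz|ZZ
Z/I-2 aff ·: Zz|ZZ
Z/II-1 aff I-1×I-2: Zz|ZZ
Z/II-2 aff I-1×I-2: Zz|ZZ
⇒ Z over [I-1,I-2,II-1,II-2]: 13 consistent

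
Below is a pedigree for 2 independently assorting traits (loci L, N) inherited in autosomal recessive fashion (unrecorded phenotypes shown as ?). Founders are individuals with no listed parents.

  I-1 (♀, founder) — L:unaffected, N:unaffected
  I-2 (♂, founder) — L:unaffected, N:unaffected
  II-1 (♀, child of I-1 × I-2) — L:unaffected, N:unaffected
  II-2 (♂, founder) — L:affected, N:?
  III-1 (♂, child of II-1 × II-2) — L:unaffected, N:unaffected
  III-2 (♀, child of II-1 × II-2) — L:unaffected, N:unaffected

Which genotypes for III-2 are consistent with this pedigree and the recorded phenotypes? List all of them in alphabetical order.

L/I-1 un ·: LL|Ll
L/I-2 un ·: LL|Ll
L/II-1 un I-1×I-2: LL|Ll
L/II-2 aff ·: ll
L/III-1 un II-1×II-2: Ll
L/III-2 un II-1×II-2: Ll
⇒ L over [I-1,I-2,II-1,II-2,III-1,III-2]: 7 consistent
N/I-1 un ·: NN|Nn
N/I-2 un ·: NN|Nn
N/II-1 un I-1×I-2: NN|Nn
N/II-2 ? ·: NN|Nn|nn
N/III-1 un II-1×II-2: NN|Nn
N/III-2 un II-1×II-2: NN|Nn
⇒ N over [I-1,I-2,II-1,II-2,III-1,III-2]: 51 consistent

III-2 ∈ {Ll NN, Ll Nn}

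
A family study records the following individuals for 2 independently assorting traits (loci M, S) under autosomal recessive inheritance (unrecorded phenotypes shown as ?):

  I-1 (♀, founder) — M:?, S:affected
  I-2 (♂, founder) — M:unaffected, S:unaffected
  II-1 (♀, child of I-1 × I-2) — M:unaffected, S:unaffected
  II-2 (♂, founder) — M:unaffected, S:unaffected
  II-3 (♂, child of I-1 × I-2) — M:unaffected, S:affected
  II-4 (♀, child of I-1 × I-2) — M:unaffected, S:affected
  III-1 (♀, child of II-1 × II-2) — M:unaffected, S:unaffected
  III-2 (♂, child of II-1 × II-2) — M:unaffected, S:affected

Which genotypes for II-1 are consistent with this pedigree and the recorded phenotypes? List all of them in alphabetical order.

II-1 ∈ {MM Ss, Mm Ss}

M/I-1 ? ·: MM|Mm|mm
M/I-2 un ·: MM|Mm
M/II-1 un I-1×I-2: MM|Mm
M/II-2 un ·: MM|Mm
M/II-3 un I-1×I-2: MM|Mm
M/II-4 un I-1×I-2: MM|Mm
M/III-1 un II-1×II-2: MM|Mm
M/III-2 un II-1×II-2: MM|Mm
⇒ M over [I-1,I-2,II-1,II-2,II-3,II-4,III-1,III-2]: 177 consistent
S/I-1 aff ·: ss
S/I-2 un ·: Ss
S/II-1 un I-1×I-2: Ss
S/II-2 un ·: Ss
S/II-3 aff I-1×I-2: ss
S/II-4 aff I-1×I-2: ss
S/III-1 un II-1×II-2: SS|Ss
S/III-2 aff II-1×II-2: ss
⇒ S over [I-1,I-2,II-1,II-2,II-3,II-4,III-1,III-2]: 2 consistent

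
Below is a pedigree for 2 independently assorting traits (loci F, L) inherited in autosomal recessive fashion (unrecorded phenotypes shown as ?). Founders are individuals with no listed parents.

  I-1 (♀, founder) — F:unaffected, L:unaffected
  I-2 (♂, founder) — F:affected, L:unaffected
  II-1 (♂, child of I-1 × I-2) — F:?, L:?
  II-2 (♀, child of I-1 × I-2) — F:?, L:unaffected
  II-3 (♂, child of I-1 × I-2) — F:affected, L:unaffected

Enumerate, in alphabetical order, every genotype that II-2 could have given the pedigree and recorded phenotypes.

II-2 ∈ {Ff LL, Ff Ll, ff LL, ff Ll}

F/I-1 un ·: Ff
F/I-2 aff ·: ff
F/II-1 ? I-1×I-2: Ff|ff
F/II-2 ? I-1×I-2: Ff|ff
F/II-3 aff I-1×I-2: ff
⇒ F over [I-1,I-2,II-1,II-2,II-3]: 4 consistent
L/I-1 un ·: LL|Ll
L/I-2 un ·: LL|Ll
L/II-1 ? I-1×I-2: LL|Ll|ll
L/II-2 un I-1×I-2: LL|Ll
L/II-3 un I-1×I-2: LL|Ll
⇒ L over [I-1,I-2,II-1,II-2,II-3]: 29 consistent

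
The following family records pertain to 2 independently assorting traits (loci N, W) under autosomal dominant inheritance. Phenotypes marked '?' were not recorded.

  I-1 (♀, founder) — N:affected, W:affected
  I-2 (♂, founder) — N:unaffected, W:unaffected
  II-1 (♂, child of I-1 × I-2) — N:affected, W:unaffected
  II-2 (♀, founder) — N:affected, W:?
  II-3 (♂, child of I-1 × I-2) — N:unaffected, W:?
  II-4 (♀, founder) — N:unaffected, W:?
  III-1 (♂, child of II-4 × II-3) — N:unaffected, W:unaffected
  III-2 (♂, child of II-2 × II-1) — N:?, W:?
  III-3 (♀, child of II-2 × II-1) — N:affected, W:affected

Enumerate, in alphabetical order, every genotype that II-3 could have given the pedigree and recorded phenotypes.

N/I-1 aff ·: Nn
N/I-2 un ·: nn
N/II-1 aff I-1×I-2: Nn
N/II-2 aff ·: Nn|NN
N/II-3 un I-1×I-2: nn
N/II-4 un ·: nn
N/III-1 un II-4×II-3: nn
N/III-2 ? II-2×II-1: nn|Nn|NN
N/III-3 aff II-2×II-1: Nn|NN
⇒ N over [I-1,I-2,II-1,II-2,II-3,II-4,III-1,III-2,III-3]: 10 consistent
W/I-1 aff ·: Ww
W/I-2 un ·: ww
W/II-1 un I-1×I-2: ww
W/II-2 ? ·: Ww|WW
W/II-3 ? I-1×I-2: ww|Ww
W/II-4 ? ·: ww|Ww
W/III-1 un II-4×II-3: ww
W/III-2 ? II-2×II-1: ww|Ww
W/III-3 aff II-2×II-1: Ww
⇒ W over [I-1,I-2,II-1,II-2,II-3,II-4,III-1,III-2,III-3]: 12 consistent

II-3 ∈ {nn Ww, nn ww}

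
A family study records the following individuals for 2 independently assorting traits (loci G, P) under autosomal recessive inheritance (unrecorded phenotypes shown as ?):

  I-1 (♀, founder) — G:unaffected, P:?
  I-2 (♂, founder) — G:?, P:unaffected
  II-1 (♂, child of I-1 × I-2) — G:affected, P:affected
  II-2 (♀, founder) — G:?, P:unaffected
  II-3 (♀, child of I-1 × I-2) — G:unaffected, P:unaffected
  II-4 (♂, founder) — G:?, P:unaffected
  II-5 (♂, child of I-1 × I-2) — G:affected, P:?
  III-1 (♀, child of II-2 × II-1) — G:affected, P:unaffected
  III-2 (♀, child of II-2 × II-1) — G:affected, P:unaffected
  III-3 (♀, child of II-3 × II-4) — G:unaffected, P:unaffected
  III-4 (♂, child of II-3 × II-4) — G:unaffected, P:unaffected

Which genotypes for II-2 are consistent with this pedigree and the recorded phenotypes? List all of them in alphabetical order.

II-2 ∈ {Gg PP, Gg Pp, gg PP, gg Pp}

G/I-1 un ·: Gg
G/I-2 ? ·: Gg|gg
G/II-1 aff I-1×I-2: gg
G/II-2 ? ·: Gg|gg
G/II-3 un I-1×I-2: GG|Gg
G/II-4 ? ·: GG|Gg|gg
G/II-5 aff I-1×I-2: gg
G/III-1 aff II-2×II-1: gg
G/III-2 aff II-2×II-1: gg
G/III-3 un II-3×II-4: GG|Gg
G/III-4 un II-3×II-4: GG|Gg
⇒ G over [I-1,I-2,II-1,II-2,II-3,II-4,II-5,III-1,III-2,III-3,III-4]: 48 consistent
P/I-1 ? ·: Pp|pp
P/I-2 un ·: Pp
P/II-1 aff I-1×I-2: pp
P/II-2 un ·: PP|Pp
P/II-3 un I-1×I-2: PP|Pp
P/II-4 un ·: PP|Pp
P/II-5 ? I-1×I-2: PP|Pp|pp
P/III-1 un II-2×II-1: Pp
P/III-2 un II-2×II-1: Pp
P/III-3 un II-3×II-4: PP|Pp
P/III-4 un II-3×II-4: PP|Pp
⇒ P over [I-1,I-2,II-1,II-2,II-3,II-4,II-5,III-1,III-2,III-3,III-4]: 110 consistent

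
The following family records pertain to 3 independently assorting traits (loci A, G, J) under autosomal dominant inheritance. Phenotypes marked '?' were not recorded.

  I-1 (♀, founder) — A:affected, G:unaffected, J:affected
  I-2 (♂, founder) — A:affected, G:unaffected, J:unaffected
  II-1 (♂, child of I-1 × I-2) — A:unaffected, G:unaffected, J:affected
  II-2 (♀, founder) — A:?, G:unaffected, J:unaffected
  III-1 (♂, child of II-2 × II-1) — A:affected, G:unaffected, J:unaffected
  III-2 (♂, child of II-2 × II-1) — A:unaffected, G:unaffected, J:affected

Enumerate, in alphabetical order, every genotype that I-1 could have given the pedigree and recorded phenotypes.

A/I-1 aff ·: Aa
A/I-2 aff ·: Aa
A/II-1 un I-1×I-2: aa
A/II-2 ? ·: Aa
A/III-1 aff II-2×II-1: Aa
A/III-2 un II-2×II-1: aa
⇒ A over [I-1,I-2,II-1,II-2,III-1,III-2]: 1 consistent
G/I-1 un ·: gg
G/I-2 un ·: gg
G/II-1 un I-1×I-2: gg
G/II-2 un ·: gg
G/III-1 un II-2×II-1: gg
G/III-2 un II-2×II-1: gg
⇒ G over [I-1,I-2,II-1,II-2,III-1,III-2]: 1 consistent
J/I-1 aff ·: Jj|JJ
J/I-2 un ·: jj
J/II-1 aff I-1×I-2: Jj
J/II-2 un ·: jj
J/III-1 un II-2×II-1: jj
J/III-2 aff II-2×II-1: Jj
⇒ J over [I-1,I-2,II-1,II-2,III-1,III-2]: 2 consistent

I-1 ∈ {Aa gg JJ, Aa gg Jj}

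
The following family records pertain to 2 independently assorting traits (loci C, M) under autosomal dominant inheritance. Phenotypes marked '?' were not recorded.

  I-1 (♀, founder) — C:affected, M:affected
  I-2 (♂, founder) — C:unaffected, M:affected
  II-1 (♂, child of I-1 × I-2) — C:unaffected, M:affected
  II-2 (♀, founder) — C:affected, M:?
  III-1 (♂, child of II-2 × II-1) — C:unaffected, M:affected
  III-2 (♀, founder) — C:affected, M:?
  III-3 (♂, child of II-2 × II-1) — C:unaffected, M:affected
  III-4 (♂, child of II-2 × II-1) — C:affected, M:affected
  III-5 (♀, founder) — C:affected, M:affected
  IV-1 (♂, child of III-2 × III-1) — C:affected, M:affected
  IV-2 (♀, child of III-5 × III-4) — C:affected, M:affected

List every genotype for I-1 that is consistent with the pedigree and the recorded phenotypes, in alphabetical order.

I-1 ∈ {Cc MM, Cc Mm}

C/I-1 aff ·: Cc
C/I-2 un ·: cc
C/II-1 un I-1×I-2: cc
C/II-2 aff ·: Cc
C/III-1 un II-2×II-1: cc
C/III-2 aff ·: Cc|CC
C/III-3 un II-2×II-1: cc
C/III-4 aff II-2×II-1: Cc
C/III-5 aff ·: Cc|CC
C/IV-1 aff III-2×III-1: Cc
C/IV-2 aff III-5×III-4: Cc|CC
⇒ C over [I-1,I-2,II-1,II-2,III-1,III-2,III-3,III-4,III-5,IV-1,IV-2]: 8 consistent
M/I-1 aff ·: Mm|MM
M/I-2 aff ·: Mm|MM
M/II-1 aff I-1×I-2: Mm|MM
M/II-2 ? ·: mm|Mm|MM
M/III-1 aff II-2×II-1: Mm|MM
M/III-2 ? ·: mm|Mm|MM
M/III-3 aff II-2×II-1: Mm|MM
M/III-4 aff II-2×II-1: Mm|MM
M/III-5 aff ·: Mm|MM
M/IV-1 aff III-2×III-1: Mm|MM
M/IV-2 aff III-5×III-4: Mm|MM
⇒ M over [I-1,I-2,II-1,II-2,III-1,III-2,III-3,III-4,III-5,IV-1,IV-2]: 1448 consistent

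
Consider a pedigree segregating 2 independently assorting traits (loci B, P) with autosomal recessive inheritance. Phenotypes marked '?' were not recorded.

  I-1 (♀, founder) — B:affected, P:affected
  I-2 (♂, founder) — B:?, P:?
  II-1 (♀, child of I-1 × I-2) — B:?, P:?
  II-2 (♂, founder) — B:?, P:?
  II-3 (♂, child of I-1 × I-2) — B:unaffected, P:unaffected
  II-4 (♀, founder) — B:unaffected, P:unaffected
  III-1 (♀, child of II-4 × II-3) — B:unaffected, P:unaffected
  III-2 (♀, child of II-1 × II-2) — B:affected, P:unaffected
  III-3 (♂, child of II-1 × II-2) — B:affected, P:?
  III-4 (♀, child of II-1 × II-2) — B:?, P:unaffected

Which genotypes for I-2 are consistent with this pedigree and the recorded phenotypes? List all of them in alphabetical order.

I-2 ∈ {BB PP, BB Pp, Bb PP, Bb Pp}

B/I-1 aff ·: bb
B/I-2 ? ·: BB|Bb
B/II-1 ? I-1×I-2: Bb|bb
B/II-2 ? ·: Bb|bb
B/II-3 un I-1×I-2: Bb
B/II-4 un ·: BB|Bb
B/III-1 un II-4×II-3: BB|Bb
B/III-2 aff II-1×II-2: bb
B/III-3 aff II-1×II-2: bb
B/III-4 ? II-1×II-2: BB|Bb|bb
⇒ B over [I-1,I-2,II-1,II-2,II-3,II-4,III-1,III-2,III-3,III-4]: 52 consistent
P/I-1 aff ·: pp
P/I-2 ? ·: PP|Pp
P/II-1 ? I-1×I-2: Pp|pp
P/II-2 ? ·: PP|Pp|pp
P/II-3 un I-1×I-2: Pp
P/II-4 un ·: PP|Pp
P/III-1 un II-4×II-3: PP|Pp
P/III-2 un II-1×II-2: PP|Pp
P/III-3 ? II-1×II-2: PP|Pp|pp
P/III-4 un II-1×II-2: PP|Pp
⇒ P over [I-1,I-2,II-1,II-2,II-3,II-4,III-1,III-2,III-3,III-4]: 188 consistent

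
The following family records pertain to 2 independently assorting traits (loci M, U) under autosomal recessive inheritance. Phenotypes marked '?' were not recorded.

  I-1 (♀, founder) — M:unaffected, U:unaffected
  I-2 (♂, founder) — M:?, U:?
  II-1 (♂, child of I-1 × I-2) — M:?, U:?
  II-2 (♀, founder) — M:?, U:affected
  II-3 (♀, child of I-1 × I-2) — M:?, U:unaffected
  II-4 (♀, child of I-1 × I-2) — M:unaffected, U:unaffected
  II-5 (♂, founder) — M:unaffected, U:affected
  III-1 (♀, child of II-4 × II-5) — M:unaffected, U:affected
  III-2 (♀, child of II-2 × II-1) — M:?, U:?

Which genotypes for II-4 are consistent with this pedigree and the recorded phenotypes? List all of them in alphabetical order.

II-4 ∈ {MM Uu, Mm Uu}

M/I-1 un ·: MM|Mm
M/I-2 ? ·: MM|Mm|mm
M/II-1 ? I-1×I-2: MM|Mm|mm
M/II-2 ? ·: MM|Mm|mm
M/II-3 ? I-1×I-2: MM|Mm|mm
M/II-4 un I-1×I-2: MM|Mm
M/II-5 un ·: MM|Mm
M/III-1 un II-4×II-5: MM|Mm
M/III-2 ? II-2×II-1: MM|Mm|mm
⇒ M over [I-1,I-2,II-1,II-2,II-3,II-4,II-5,III-1,III-2]: 751 consistent
U/I-1 un ·: UU|Uu
U/I-2 ? ·: UU|Uu|uu
U/II-1 ? I-1×I-2: UU|Uu|uu
U/II-2 aff ·: uu
U/II-3 un I-1×I-2: UU|Uu
U/II-4 un I-1×I-2: Uu
U/II-5 aff ·: uu
U/III-1 aff II-4×II-5: uu
U/III-2 ? II-2×II-1: Uu|uu
⇒ U over [I-1,I-2,II-1,II-2,II-3,II-4,II-5,III-1,III-2]: 25 consistent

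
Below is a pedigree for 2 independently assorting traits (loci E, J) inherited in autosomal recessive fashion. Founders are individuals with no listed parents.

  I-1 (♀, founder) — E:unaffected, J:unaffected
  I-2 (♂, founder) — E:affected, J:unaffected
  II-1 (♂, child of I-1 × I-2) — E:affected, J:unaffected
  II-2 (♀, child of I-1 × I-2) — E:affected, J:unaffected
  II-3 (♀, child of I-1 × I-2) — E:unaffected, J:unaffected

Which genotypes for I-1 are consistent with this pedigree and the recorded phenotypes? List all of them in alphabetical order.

E/I-1 un ·: Ee
E/I-2 aff ·: ee
E/II-1 aff I-1×I-2: ee
E/II-2 aff I-1×I-2: ee
E/II-3 un I-1×I-2: Ee
⇒ E over [I-1,I-2,II-1,II-2,II-3]: 1 consistent
J/I-1 un ·: JJ|Jj
J/I-2 un ·: JJ|Jj
J/II-1 un I-1×I-2: JJ|Jj
J/II-2 un I-1×I-2: JJ|Jj
J/II-3 un I-1×I-2: JJ|Jj
⇒ J over [I-1,I-2,II-1,II-2,II-3]: 25 consistent

I-1 ∈ {Ee JJ, Ee Jj}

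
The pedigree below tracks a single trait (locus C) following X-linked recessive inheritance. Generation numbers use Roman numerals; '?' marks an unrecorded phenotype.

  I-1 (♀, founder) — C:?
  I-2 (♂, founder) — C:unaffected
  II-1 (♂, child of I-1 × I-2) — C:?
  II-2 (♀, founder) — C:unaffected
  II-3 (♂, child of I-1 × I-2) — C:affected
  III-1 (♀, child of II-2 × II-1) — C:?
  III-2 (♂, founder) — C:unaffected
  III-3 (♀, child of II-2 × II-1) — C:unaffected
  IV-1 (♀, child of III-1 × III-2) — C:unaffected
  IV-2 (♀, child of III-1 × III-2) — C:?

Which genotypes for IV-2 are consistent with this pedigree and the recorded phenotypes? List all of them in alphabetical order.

IV-2 ∈ {X^CX^C, X^CX^c}

C/I-1 ? ·: X^CX^c|X^cX^c
C/I-2 un ·: X^CY
C/II-1 ? I-1×I-2: X^CY|X^cY
C/II-2 un ·: X^CX^C|X^CX^c
C/II-3 aff I-1×I-2: X^cY
C/III-1 ? II-2×II-1: X^CX^C|X^CX^c|X^cX^c
C/III-2 un ·: X^CY
C/III-3 un II-2×II-1: X^CX^C|X^CX^c
C/IV-1 un III-1×III-2: X^CX^C|X^CX^c
C/IV-2 ? III-1×III-2: X^CX^C|X^CX^c
⇒ C over [I-1,I-2,II-1,II-2,II-3,III-1,III-2,III-3,IV-1,IV-2]: 29 consistent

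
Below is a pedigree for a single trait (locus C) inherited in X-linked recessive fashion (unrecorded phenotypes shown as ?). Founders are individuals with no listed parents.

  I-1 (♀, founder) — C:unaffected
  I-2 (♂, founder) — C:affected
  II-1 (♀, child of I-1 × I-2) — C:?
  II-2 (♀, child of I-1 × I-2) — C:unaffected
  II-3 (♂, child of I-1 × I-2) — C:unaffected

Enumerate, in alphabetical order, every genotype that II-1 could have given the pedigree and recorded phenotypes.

II-1 ∈ {X^CX^c, X^cX^c}

C/I-1 un ·: X^CX^C|X^CX^c
C/I-2 aff ·: X^cY
C/II-1 ? I-1×I-2: X^CX^c|X^cX^c
C/II-2 un I-1×I-2: X^CX^c
C/II-3 un I-1×I-2: X^CY
⇒ C over [I-1,I-2,II-1,II-2,II-3]: 3 consistent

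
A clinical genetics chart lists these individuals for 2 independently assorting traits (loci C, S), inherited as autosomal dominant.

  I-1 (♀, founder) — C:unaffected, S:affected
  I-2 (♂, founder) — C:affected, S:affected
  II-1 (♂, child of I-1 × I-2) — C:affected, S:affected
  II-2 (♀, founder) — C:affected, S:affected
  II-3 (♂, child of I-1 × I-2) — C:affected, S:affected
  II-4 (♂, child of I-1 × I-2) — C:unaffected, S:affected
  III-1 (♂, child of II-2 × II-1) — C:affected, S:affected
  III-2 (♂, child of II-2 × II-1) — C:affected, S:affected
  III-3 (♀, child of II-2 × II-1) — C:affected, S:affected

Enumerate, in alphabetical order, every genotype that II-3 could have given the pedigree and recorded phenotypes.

II-3 ∈ {Cc SS, Cc Ss}

C/I-1 un ·: cc
C/I-2 aff ·: Cc
C/II-1 aff I-1×I-2: Cc
C/II-2 aff ·: Cc|CC
C/II-3 aff I-1×I-2: Cc
C/II-4 un I-1×I-2: cc
C/III-1 aff II-2×II-1: Cc|CC
C/III-2 aff II-2×II-1: Cc|CC
C/III-3 aff II-2×II-1: Cc|CC
⇒ C over [I-1,I-2,II-1,II-2,II-3,II-4,III-1,III-2,III-3]: 16 consistent
S/I-1 aff ·: Ss|SS
S/I-2 aff ·: Ss|SS
S/II-1 aff I-1×I-2: Ss|SS
S/II-2 aff ·: Ss|SS
S/II-3 aff I-1×I-2: Ss|SS
S/II-4 aff I-1×I-2: Ss|SS
S/III-1 aff II-2×II-1: Ss|SS
S/III-2 aff II-2×II-1: Ss|SS
S/III-3 aff II-2×II-1: Ss|SS
⇒ S over [I-1,I-2,II-1,II-2,II-3,II-4,III-1,III-2,III-3]: 309 consistent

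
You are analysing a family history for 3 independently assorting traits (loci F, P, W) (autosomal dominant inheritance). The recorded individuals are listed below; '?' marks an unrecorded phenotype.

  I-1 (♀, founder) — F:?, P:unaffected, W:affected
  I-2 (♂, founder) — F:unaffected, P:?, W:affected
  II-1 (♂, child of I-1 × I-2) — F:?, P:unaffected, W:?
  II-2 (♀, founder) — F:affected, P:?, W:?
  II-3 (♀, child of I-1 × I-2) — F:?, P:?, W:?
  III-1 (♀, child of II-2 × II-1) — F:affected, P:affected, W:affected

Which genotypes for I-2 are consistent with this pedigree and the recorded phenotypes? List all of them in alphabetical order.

F/I-1 ? ·: ff|Ff|FF
F/I-2 un ·: ff
F/II-1 ? I-1×I-2: ff|Ff
F/II-2 aff ·: Ff|FF
F/II-3 ? I-1×I-2: ff|Ff
F/III-1 aff II-2×II-1: Ff|FF
⇒ F over [I-1,I-2,II-1,II-2,II-3,III-1]: 18 consistent
P/I-1 un ·: pp
P/I-2 ? ·: pp|Pp
P/II-1 un I-1×I-2: pp
P/II-2 ? ·: Pp|PP
P/II-3 ? I-1×I-2: pp|Pp
P/III-1 aff II-2×II-1: Pp
⇒ P over [I-1,I-2,II-1,II-2,II-3,III-1]: 6 consistent
W/I-1 aff ·: Ww|WW
W/I-2 aff ·: Ww|WW
W/II-1 ? I-1×I-2: ww|Ww|WW
W/II-2 ? ·: ww|Ww|WW
W/II-3 ? I-1×I-2: ww|Ww|WW
W/III-1 aff II-2×II-1: Ww|WW
⇒ W over [I-1,I-2,II-1,II-2,II-3,III-1]: 73 consistent

I-2 ∈ {ff Pp WW, ff Pp Ww, ff pp WW, ff pp Ww}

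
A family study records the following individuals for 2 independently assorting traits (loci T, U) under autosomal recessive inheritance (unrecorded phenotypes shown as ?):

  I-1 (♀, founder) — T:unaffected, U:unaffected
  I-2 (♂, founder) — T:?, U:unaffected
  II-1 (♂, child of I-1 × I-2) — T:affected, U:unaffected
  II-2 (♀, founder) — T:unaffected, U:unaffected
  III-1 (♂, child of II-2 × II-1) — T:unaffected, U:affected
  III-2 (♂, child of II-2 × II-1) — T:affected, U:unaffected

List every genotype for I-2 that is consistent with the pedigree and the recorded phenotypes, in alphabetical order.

T/I-1 un ·: Tt
T/I-2 ? ·: Tt|tt
T/II-1 aff I-1×I-2: tt
T/II-2 un ·: Tt
T/III-1 un II-2×II-1: Tt
T/III-2 aff II-2×II-1: tt
⇒ T over [I-1,I-2,II-1,II-2,III-1,III-2]: 2 consistent
U/I-1 un ·: UU|Uu
U/I-2 un ·: UU|Uu
U/II-1 un I-1×I-2: Uu
U/II-2 un ·: Uu
U/III-1 aff II-2×II-1: uu
U/III-2 un II-2×II-1: UU|Uu
⇒ U over [I-1,I-2,II-1,II-2,III-1,III-2]: 6 consistent

I-2 ∈ {Tt UU, Tt Uu, tt UU, tt Uu}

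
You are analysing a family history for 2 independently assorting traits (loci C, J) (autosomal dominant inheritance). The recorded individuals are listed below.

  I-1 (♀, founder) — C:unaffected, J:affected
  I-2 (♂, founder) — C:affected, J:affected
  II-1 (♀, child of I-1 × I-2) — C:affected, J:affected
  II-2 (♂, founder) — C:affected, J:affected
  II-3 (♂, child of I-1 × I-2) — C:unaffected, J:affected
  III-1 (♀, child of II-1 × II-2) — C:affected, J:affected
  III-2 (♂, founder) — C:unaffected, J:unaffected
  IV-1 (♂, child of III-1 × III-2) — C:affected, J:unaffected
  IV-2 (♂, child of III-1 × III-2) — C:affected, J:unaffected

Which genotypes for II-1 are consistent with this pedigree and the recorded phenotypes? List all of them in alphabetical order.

C/I-1 un ·: cc
C/I-2 aff ·: Cc
C/II-1 aff I-1×I-2: Cc
C/II-2 aff ·: Cc|CC
C/II-3 un I-1×I-2: cc
C/III-1 aff II-1×II-2: Cc|CC
C/III-2 un ·: cc
C/IV-1 aff III-1×III-2: Cc
C/IV-2 aff III-1×III-2: Cc
⇒ C over [I-1,I-2,II-1,II-2,II-3,III-1,III-2,IV-1,IV-2]: 4 consistent
J/I-1 aff ·: Jj|JJ
J/I-2 aff ·: Jj|JJ
J/II-1 aff I-1×I-2: Jj|JJ
J/II-2 aff ·: Jj|JJ
J/II-3 aff I-1×I-2: Jj|JJ
J/III-1 aff II-1×II-2: Jj
J/III-2 un ·: jj
J/IV-1 un III-1×III-2: jj
J/IV-2 un III-1×III-2: jj
⇒ J over [I-1,I-2,II-1,II-2,II-3,III-1,III-2,IV-1,IV-2]: 19 consistent

II-1 ∈ {Cc JJ, Cc Jj}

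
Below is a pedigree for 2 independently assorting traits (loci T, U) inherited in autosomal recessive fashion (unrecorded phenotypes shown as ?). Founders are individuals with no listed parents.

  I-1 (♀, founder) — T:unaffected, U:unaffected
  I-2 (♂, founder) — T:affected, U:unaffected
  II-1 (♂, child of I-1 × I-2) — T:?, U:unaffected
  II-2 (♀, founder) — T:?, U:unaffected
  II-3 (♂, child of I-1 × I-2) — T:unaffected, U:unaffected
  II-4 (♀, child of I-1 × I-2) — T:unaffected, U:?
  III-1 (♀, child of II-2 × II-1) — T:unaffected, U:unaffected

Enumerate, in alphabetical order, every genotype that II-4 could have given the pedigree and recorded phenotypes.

II-4 ∈ {Tt UU, Tt Uu, Tt uu}

T/I-1 un ·: TT|Tt
T/I-2 aff ·: tt
T/II-1 ? I-1×I-2: Tt|tt
T/II-2 ? ·: TT|Tt|tt
T/II-3 un I-1×I-2: Tt
T/II-4 un I-1×I-2: Tt
T/III-1 un II-2×II-1: TT|Tt
⇒ T over [I-1,I-2,II-1,II-2,II-3,II-4,III-1]: 12 consistent
U/I-1 un ·: UU|Uu
U/I-2 un ·: UU|Uu
U/II-1 un I-1×I-2: UU|Uu
U/II-2 un ·: UU|Uu
U/II-3 un I-1×I-2: UU|Uu
U/II-4 ? I-1×I-2: UU|Uu|uu
U/III-1 un II-2×II-1: UU|Uu
⇒ U over [I-1,I-2,II-1,II-2,II-3,II-4,III-1]: 101 consistent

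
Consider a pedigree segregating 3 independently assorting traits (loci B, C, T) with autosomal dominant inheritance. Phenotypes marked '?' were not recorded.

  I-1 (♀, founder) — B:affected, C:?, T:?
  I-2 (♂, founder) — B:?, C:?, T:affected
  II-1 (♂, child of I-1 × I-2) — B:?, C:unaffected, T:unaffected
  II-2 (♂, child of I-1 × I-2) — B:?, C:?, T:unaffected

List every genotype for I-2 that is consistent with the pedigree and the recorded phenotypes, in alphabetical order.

I-2 ∈ {BB Cc Tt, BB cc Tt, Bb Cc Tt, Bb cc Tt, bb Cc Tt, bb cc Tt}

B/I-1 aff ·: Bb|BB
B/I-2 ? ·: bb|Bb|BB
B/II-1 ? I-1×I-2: bb|Bb|BB
B/II-2 ? I-1×I-2: bb|Bb|BB
⇒ B over [I-1,I-2,II-1,II-2]: 23 consistent
C/I-1 ? ·: cc|Cc
C/I-2 ? ·: cc|Cc
C/II-1 un I-1×I-2: cc
C/II-2 ? I-1×I-2: cc|Cc|CC
⇒ C over [I-1,I-2,II-1,II-2]: 8 consistent
T/I-1 ? ·: tt|Tt
T/I-2 aff ·: Tt
T/II-1 un I-1×I-2: tt
T/II-2 un I-1×I-2: tt
⇒ T over [I-1,I-2,II-1,II-2]: 2 consistent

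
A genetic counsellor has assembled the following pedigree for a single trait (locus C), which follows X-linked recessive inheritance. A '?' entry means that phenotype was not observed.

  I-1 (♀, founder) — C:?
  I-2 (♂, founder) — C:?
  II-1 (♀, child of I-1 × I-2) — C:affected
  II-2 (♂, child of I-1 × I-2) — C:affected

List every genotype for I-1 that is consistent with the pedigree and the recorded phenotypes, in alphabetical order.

I-1 ∈ {X^CX^c, X^cX^c}

C/I-1 ? ·: X^CX^c|X^cX^c
C/I-2 ? ·: X^cY
C/II-1 aff I-1×I-2: X^cX^c
C/II-2 aff I-1×I-2: X^cY
⇒ C over [I-1,I-2,II-1,II-2]: 2 consistent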